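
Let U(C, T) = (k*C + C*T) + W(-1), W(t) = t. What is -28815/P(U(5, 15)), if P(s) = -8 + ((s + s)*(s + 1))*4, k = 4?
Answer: -28815/71432 ≈ -0.40339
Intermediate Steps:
U(C, T) = -1 + 4*C + C*T (U(C, T) = (4*C + C*T) - 1 = -1 + 4*C + C*T)
P(s) = -8 + 8*s*(1 + s) (P(s) = -8 + ((2*s)*(1 + s))*4 = -8 + (2*s*(1 + s))*4 = -8 + 8*s*(1 + s))
-28815/P(U(5, 15)) = -28815/(-8 + 8*(-1 + 4*5 + 5*15) + 8*(-1 + 4*5 + 5*15)²) = -28815/(-8 + 8*(-1 + 20 + 75) + 8*(-1 + 20 + 75)²) = -28815/(-8 + 8*94 + 8*94²) = -28815/(-8 + 752 + 8*8836) = -28815/(-8 + 752 + 70688) = -28815/71432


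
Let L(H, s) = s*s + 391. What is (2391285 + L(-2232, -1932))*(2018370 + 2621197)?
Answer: 28414100178100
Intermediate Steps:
L(H, s) = 391 + s² (L(H, s) = s² + 391 = 391 + s²)
(2391285 + L(-2232, -1932))*(2018370 + 2621197) = (2391285 + (391 + (-1932)²))*(2018370 + 2621197) = (2391285 + (391 + 3732624))*4639567 = (2391285 + 3733015)*4639567 = 6124300*4639567 = 28414100178100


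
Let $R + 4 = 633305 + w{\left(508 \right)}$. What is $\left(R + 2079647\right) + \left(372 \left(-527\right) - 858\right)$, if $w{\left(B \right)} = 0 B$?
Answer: $2516046$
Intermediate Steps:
$w{\left(B \right)} = 0$
$R = 633301$ ($R = -4 + \left(633305 + 0\right) = -4 + 633305 = 633301$)
$\left(R + 2079647\right) + \left(372 \left(-527\right) - 858\right) = \left(633301 + 2079647\right) + \left(372 \left(-527\right) - 858\right) = 2712948 - 196902 = 2516046$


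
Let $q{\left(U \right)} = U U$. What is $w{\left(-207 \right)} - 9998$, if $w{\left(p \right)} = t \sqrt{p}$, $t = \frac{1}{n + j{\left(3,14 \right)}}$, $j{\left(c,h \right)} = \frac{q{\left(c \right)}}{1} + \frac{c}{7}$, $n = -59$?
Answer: $-9998 - \frac{21 i \sqrt{23}}{347} \approx -9998.0 - 0.29024 i$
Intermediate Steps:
$q{\left(U \right)} = U^{2}$
$j{\left(c,h \right)} = c^{2} + \frac{c}{7}$ ($j{\left(c,h \right)} = \frac{c^{2}}{1} + \frac{c}{7} = c^{2} \cdot 1 + c \frac{1}{7} = c^{2} + \frac{c}{7}$)
$t = - \frac{7}{347}$ ($t = \frac{1}{-59 + 3 \left(\frac{1}{7} + 3\right)} = \frac{1}{-59 + 3 \cdot \frac{22}{7}} = \frac{1}{-59 + \frac{66}{7}} = \frac{1}{- \frac{347}{7}} = - \frac{7}{347} \approx -0.020173$)
$w{\left(p \right)} = - \frac{7 \sqrt{p}}{347}$
$w{\left(-207 \right)} - 9998 = - \frac{7 \sqrt{-207}}{347} - 9998 = - \frac{7 \cdot 3 i \sqrt{23}}{347} - 9998 = - \frac{21 i \sqrt{23}}{347} - 9998 = -9998 - \frac{21 i \sqrt{23}}{347}$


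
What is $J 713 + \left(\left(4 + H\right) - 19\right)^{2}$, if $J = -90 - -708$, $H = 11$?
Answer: $440650$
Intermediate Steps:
$J = 618$ ($J = -90 + 708 = 618$)
$J 713 + \left(\left(4 + H\right) - 19\right)^{2} = 618 \cdot 713 + \left(\left(4 + 11\right) - 19\right)^{2} = 440634 + \left(15 - 19\right)^{2} = 440634 + \left(-4\right)^{2} = 440634 + 16 = 440650$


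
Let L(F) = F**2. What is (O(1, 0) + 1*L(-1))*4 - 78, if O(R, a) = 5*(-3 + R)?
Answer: -114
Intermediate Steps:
O(R, a) = -15 + 5*R
(O(1, 0) + 1*L(-1))*4 - 78 = ((-15 + 5*1) + 1*(-1)**2)*4 - 78 = ((-15 + 5) + 1*1)*4 - 78 = (-10 + 1)*4 - 78 = -9*4 - 78 = -36 - 78 = -114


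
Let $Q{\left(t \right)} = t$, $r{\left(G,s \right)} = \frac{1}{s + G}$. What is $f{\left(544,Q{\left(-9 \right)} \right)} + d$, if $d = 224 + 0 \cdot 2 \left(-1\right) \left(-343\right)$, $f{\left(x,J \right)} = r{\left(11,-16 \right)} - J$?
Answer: $\frac{1164}{5} \approx 232.8$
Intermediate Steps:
$r{\left(G,s \right)} = \frac{1}{G + s}$
$f{\left(x,J \right)} = - \frac{1}{5} - J$ ($f{\left(x,J \right)} = \frac{1}{11 - 16} - J = \frac{1}{-5} - J = - \frac{1}{5} - J$)
$d = 224$ ($d = 224 + 0 \left(-1\right) \left(-343\right) = 224 + 0 \left(-343\right) = 224 + 0 = 224$)
$f{\left(544,Q{\left(-9 \right)} \right)} + d = \left(- \frac{1}{5} - -9\right) + 224 = \left(- \frac{1}{5} + 9\right) + 224 = \frac{44}{5} + 224 = \frac{1164}{5}$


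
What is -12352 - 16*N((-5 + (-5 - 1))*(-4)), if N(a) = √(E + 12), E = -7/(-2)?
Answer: -12352 - 8*√62 ≈ -12415.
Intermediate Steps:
E = 7/2 (E = -7*(-½) = 7/2 ≈ 3.5000)
N(a) = √62/2 (N(a) = √(7/2 + 12) = √(31/2) = √62/2)
-12352 - 16*N((-5 + (-5 - 1))*(-4)) = -12352 - 8*√62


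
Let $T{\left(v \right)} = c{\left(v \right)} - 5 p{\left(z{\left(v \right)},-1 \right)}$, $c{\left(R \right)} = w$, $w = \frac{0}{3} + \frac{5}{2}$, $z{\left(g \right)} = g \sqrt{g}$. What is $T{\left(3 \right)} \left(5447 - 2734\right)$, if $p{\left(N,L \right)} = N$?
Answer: $\frac{13565}{2} - 40695 \sqrt{3} \approx -63703.0$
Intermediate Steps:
$z{\left(g \right)} = g^{\frac{3}{2}}$
$w = \frac{5}{2}$ ($w = 0 \cdot \frac{1}{3} + 5 \cdot \frac{1}{2} = 0 + \frac{5}{2} = \frac{5}{2} \approx 2.5$)
$c{\left(R \right)} = \frac{5}{2}$
$T{\left(v \right)} = \frac{5}{2} - 5 v^{\frac{3}{2}}$
$T{\left(3 \right)} \left(5447 - 2734\right) = \left(\frac{5}{2} - 5 \cdot 3^{\frac{3}{2}}\right) \left(5447 - 2734\right) = \left(\frac{5}{2} - 5 \cdot 3 \sqrt{3}\right) \left(5447 - 2734\right) = \left(\frac{5}{2} - 15 \sqrt{3}\right) 2713 = \frac{13565}{2} - 40695 \sqrt{3}$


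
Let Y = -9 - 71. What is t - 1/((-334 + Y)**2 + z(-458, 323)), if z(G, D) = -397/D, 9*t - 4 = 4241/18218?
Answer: 4268962125017/9077020104582 ≈ 0.47030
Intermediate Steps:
t = 77113/163962 (t = 4/9 + (4241/18218)/9 = 4/9 + (4241*(1/18218))/9 = 4/9 + (1/9)*(4241/18218) = 4/9 + 4241/163962 = 77113/163962 ≈ 0.47031)
Y = -80
t - 1/((-334 + Y)**2 + z(-458, 323)) = 77113/163962 - 1/((-334 - 80)**2 - 397/323) = 77113/163962 - 1/((-414)**2 - 397*1/323) = 77113/163962 - 1/(171396 - 397/323) = 77113/163962 - 1/55360511/323 = 77113/163962 - 1*323/55360511 = 77113/163962 - 323/55360511 = 4268962125017/9077020104582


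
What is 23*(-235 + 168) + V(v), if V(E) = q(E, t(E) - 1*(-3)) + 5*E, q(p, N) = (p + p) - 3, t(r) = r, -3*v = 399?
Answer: -2475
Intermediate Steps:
v = -133 (v = -⅓*399 = -133)
q(p, N) = -3 + 2*p (q(p, N) = 2*p - 3 = -3 + 2*p)
V(E) = -3 + 7*E (V(E) = (-3 + 2*E) + 5*E = -3 + 7*E)
23*(-235 + 168) + V(v) = 23*(-235 + 168) + (-3 + 7*(-133)) = 23*(-67) + (-3 - 931) = -1541 - 934 = -2475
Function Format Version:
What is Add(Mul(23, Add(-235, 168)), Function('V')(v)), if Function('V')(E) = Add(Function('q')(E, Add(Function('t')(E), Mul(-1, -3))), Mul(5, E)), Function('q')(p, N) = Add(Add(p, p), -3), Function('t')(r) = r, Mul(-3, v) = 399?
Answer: -2475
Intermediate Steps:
v = -133 (v = Mul(Rational(-1, 3), 399) = -133)
Function('q')(p, N) = Add(-3, Mul(2, p)) (Function('q')(p, N) = Add(Mul(2, p), -3) = Add(-3, Mul(2, p)))
Function('V')(E) = Add(-3, Mul(7, E)) (Function('V')(E) = Add(Add(-3, Mul(2, E)), Mul(5, E)) = Add(-3, Mul(7, E)))
Add(Mul(23, Add(-235, 168)), Function('V')(v)) = Add(Mul(23, Add(-235, 168)), Add(-3, Mul(7, -133))) = Add(Mul(23, -67), Add(-3, -931)) = Add(-1541, -934) = -2475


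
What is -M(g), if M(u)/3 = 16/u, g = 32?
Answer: -3/2 ≈ -1.5000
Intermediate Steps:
M(u) = 48/u (M(u) = 3*(16/u) = 48/u)
-M(g) = -48/32 = -1*3/2 = -3/2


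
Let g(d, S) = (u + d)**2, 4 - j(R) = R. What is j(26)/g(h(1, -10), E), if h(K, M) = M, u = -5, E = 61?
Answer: -22/225 ≈ -0.097778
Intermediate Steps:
j(R) = 4 - R
g(d, S) = (-5 + d)**2
j(26)/g(h(1, -10), E) = (4 - 1*26)/((-5 - 10)**2) = (4 - 26)/((-15)**2) = -22/225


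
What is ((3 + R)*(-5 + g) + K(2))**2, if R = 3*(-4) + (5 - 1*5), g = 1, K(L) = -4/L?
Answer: 1156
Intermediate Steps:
R = -12 (R = -12 + (5 - 5) = -12 + 0 = -12)
((3 + R)*(-5 + g) + K(2))**2 = ((3 - 12)*(-5 + 1) - 4/2)**2 = (-9*(-4) - 4*1/2)**2 = (36 - 2)**2 = 34**2 = 1156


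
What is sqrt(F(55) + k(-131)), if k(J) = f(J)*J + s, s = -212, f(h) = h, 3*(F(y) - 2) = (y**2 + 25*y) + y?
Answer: 2*sqrt(4609) ≈ 135.78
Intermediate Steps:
F(y) = 2 + y**2/3 + 26*y/3 (F(y) = 2 + ((y**2 + 25*y) + y)/3 = 2 + (y**2 + 26*y)/3 = 2 + (y**2/3 + 26*y/3) = 2 + y**2/3 + 26*y/3)
k(J) = -212 + J**2 (k(J) = J*J - 212 = J**2 - 212 = -212 + J**2)
sqrt(F(55) + k(-131)) = sqrt((2 + (1/3)*55**2 + (26/3)*55) + (-212 + (-131)**2)) = sqrt((2 + (1/3)*3025 + 1430/3) + (-212 + 17161)) = sqrt((2 + 3025/3 + 1430/3) + 16949) = sqrt(1487 + 16949) = sqrt(18436) = 2*sqrt(4609)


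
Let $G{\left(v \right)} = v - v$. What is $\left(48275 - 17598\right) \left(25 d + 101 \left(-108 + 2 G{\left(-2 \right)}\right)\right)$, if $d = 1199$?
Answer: $584918359$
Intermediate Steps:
$G{\left(v \right)} = 0$
$\left(48275 - 17598\right) \left(25 d + 101 \left(-108 + 2 G{\left(-2 \right)}\right)\right) = \left(48275 - 17598\right) \left(25 \cdot 1199 + 101 \left(-108 + 2 \cdot 0\right)\right) = 30677 \left(29975 + 101 \left(-108 + 0\right)\right) = 30677 \left(29975 + 101 \left(-108\right)\right) = 30677 \left(29975 - 10908\right) = 30677 \cdot 19067 = 584918359$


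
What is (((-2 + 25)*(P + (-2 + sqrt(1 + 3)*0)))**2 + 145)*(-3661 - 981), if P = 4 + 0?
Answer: -10495562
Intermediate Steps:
P = 4
(((-2 + 25)*(P + (-2 + sqrt(1 + 3)*0)))**2 + 145)*(-3661 - 981) = (((-2 + 25)*(4 + (-2 + sqrt(1 + 3)*0)))**2 + 145)*(-3661 - 981) = ((23*(4 + (-2 + sqrt(4)*0)))**2 + 145)*(-4642) = ((23*(4 + (-2 + 2*0)))**2 + 145)*(-4642) = ((23*(4 + (-2 + 0)))**2 + 145)*(-4642) = ((23*(4 - 2))**2 + 145)*(-4642) = ((23*2)**2 + 145)*(-4642) = (46**2 + 145)*(-4642) = (2116 + 145)*(-4642) = 2261*(-4642) = -10495562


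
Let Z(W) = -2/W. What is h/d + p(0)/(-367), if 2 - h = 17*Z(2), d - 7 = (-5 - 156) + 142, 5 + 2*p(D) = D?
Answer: -6943/4404 ≈ -1.5765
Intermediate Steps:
p(D) = -5/2 + D/2
d = -12 (d = 7 + ((-5 - 156) + 142) = 7 + (-161 + 142) = 7 - 19 = -12)
h = 19 (h = 2 - 17*(-2/2) = 2 - 17*(-2*1/2) = 2 - 17*(-1) = 2 - 1*(-17) = 2 + 17 = 19)
h/d + p(0)/(-367) = 19/(-12) + (-5/2 + (1/2)*0)/(-367) = 19*(-1/12) + (-5/2 + 0)*(-1/367) = -19/12 - 5/2*(-1/367) = -19/12 + 5/734 = -6943/4404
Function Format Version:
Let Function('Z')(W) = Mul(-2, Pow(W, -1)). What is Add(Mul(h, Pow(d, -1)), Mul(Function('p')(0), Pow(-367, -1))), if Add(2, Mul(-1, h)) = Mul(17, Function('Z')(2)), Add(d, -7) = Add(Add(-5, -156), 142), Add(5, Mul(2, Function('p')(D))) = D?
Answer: Rational(-6943, 4404) ≈ -1.5765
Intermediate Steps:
Function('p')(D) = Add(Rational(-5, 2), Mul(Rational(1, 2), D))
d = -12 (d = Add(7, Add(Add(-5, -156), 142)) = Add(7, Add(-161, 142)) = Add(7, -19) = -12)
h = 19 (h = Add(2, Mul(-1, Mul(17, Mul(-2, Pow(2, -1))))) = Add(2, Mul(-1, Mul(17, Mul(-2, Rational(1, 2))))) = Add(2, Mul(-1, Mul(17, -1))) = Add(2, Mul(-1, -17)) = Add(2, 17) = 19)
Add(Mul(h, Pow(d, -1)), Mul(Function('p')(0), Pow(-367, -1))) = Add(Mul(19, Pow(-12, -1)), Mul(Add(Rational(-5, 2), Mul(Rational(1, 2), 0)), Pow(-367, -1))) = Add(Mul(19, Rational(-1, 12)), Mul(Add(Rational(-5, 2), 0), Rational(-1, 367))) = Add(Rational(-19, 12), Mul(Rational(-5, 2), Rational(-1, 367))) = Add(Rational(-19, 12), Rational(5, 734)) = Rational(-6943, 4404)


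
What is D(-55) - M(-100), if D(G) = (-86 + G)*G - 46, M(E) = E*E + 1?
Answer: -2292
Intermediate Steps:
M(E) = 1 + E² (M(E) = E² + 1 = 1 + E²)
D(G) = -46 + G*(-86 + G) (D(G) = G*(-86 + G) - 46 = -46 + G*(-86 + G))
D(-55) - M(-100) = (-46 + (-55)² - 86*(-55)) - (1 + (-100)²) = (-46 + 3025 + 4730) - (1 + 10000) = 7709 - 1*10001 = 7709 - 10001 = -2292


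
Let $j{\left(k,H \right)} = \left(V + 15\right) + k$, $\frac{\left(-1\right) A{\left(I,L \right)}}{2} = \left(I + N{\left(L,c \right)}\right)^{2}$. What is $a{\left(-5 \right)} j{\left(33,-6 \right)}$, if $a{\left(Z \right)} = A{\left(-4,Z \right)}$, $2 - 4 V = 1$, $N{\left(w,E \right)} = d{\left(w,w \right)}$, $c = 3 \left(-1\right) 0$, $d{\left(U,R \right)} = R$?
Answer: $- \frac{15633}{2} \approx -7816.5$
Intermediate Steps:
$c = 0$ ($c = \left(-3\right) 0 = 0$)
$N{\left(w,E \right)} = w$
$V = \frac{1}{4}$ ($V = \frac{1}{2} - \frac{1}{4} = \frac{1}{4} \approx 0.25$)
$A{\left(I,L \right)} = - 2 \left(I + L\right)^{2}$
$a{\left(Z \right)} = - 2 \left(-4 + Z\right)^{2}$
$j{\left(k,H \right)} = \frac{61}{4} + k$ ($j{\left(k,H \right)} = \left(\frac{1}{4} + 15\right) + k = \frac{61}{4} + k$)
$a{\left(-5 \right)} j{\left(33,-6 \right)} = - 2 \left(-4 - 5\right)^{2} \left(\frac{61}{4} + 33\right) = - 2 \left(-9\right)^{2} \cdot \frac{193}{4} = \left(-2\right) 81 \cdot \frac{193}{4} = \left(-162\right) \frac{193}{4} = - \frac{15633}{2}$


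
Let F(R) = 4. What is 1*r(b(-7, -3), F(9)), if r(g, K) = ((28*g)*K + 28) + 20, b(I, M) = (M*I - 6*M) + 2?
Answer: 4640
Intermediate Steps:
b(I, M) = 2 - 6*M + I*M (b(I, M) = (I*M - 6*M) + 2 = (-6*M + I*M) + 2 = 2 - 6*M + I*M)
r(g, K) = 48 + 28*K*g (r(g, K) = (28*K*g + 28) + 20 = (28 + 28*K*g) + 20 = 48 + 28*K*g)
1*r(b(-7, -3), F(9)) = 1*(48 + 28*4*(2 - 6*(-3) - 7*(-3))) = 1*(48 + 28*4*(2 + 18 + 21)) = 1*(48 + 28*4*41) = 1*(48 + 4592) = 1*4640 = 4640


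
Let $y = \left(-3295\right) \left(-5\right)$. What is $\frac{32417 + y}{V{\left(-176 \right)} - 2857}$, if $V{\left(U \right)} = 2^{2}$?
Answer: $- \frac{48892}{2853} \approx -17.137$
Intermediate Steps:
$V{\left(U \right)} = 4$
$y = 16475$
$\frac{32417 + y}{V{\left(-176 \right)} - 2857} = \frac{32417 + 16475}{4 - 2857} = \frac{48892}{-2853} = 48892 \left(- \frac{1}{2853}\right) = - \frac{48892}{2853}$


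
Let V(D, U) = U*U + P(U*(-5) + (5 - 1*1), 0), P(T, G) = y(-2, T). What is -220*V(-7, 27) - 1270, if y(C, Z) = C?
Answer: -161210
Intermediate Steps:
P(T, G) = -2
V(D, U) = -2 + U**2 (V(D, U) = U*U - 2 = U**2 - 2 = -2 + U**2)
-220*V(-7, 27) - 1270 = -220*(-2 + 27**2) - 1270 = -220*(-2 + 729) - 1270 = -220*727 - 1270 = -159940 - 1270 = -161210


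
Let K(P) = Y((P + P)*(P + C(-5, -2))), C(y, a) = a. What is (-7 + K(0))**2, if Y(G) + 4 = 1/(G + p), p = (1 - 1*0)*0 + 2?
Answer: 441/4 ≈ 110.25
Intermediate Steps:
p = 2 (p = (1 + 0)*0 + 2 = 1*0 + 2 = 0 + 2 = 2)
Y(G) = -4 + 1/(2 + G) (Y(G) = -4 + 1/(G + 2) = -4 + 1/(2 + G))
K(P) = (-7 - 8*P*(-2 + P))/(2 + 2*P*(-2 + P)) (K(P) = (-7 - 4*(P + P)*(P - 2))/(2 + (P + P)*(P - 2)) = (-7 - 4*2*P*(-2 + P))/(2 + (2*P)*(-2 + P)) = (-7 - 8*P*(-2 + P))/(2 + 2*P*(-2 + P)))
(-7 + K(0))**2 = (-7 + (-7 - 8*0*(-2 + 0))/(2*(1 + 0*(-2 + 0))))**2 = (-7 + (-7 - 8*0*(-2))/(2*(1 + 0*(-2))))**2 = (-7 + (-7 + 0)/(2*(1 + 0)))**2 = (-7 + (1/2)*(-7)/1)**2 = (-7 + (1/2)*1*(-7))**2 = (-7 - 7/2)**2 = (-21/2)**2 = 441/4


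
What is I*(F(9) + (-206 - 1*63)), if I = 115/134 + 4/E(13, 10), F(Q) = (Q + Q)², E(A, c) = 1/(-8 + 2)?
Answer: -170555/134 ≈ -1272.8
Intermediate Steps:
E(A, c) = -⅙ (E(A, c) = 1/(-6) = -⅙)
F(Q) = 4*Q² (F(Q) = (2*Q)² = 4*Q²)
I = -3101/134 (I = 115/134 + 4/(-⅙) = 115*(1/134) + 4*(-6) = 115/134 - 24 = -3101/134 ≈ -23.142)
I*(F(9) + (-206 - 1*63)) = -3101*(4*9² + (-206 - 1*63))/134 = -3101*(4*81 + (-206 - 63))/134 = -3101*(324 - 269)/134 = -3101/134*55 = -170555/134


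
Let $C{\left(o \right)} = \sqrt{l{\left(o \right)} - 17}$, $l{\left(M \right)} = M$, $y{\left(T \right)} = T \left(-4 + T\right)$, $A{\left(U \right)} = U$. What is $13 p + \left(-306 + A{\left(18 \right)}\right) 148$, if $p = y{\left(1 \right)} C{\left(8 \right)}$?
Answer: $-42624 - 117 i \approx -42624.0 - 117.0 i$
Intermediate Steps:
$C{\left(o \right)} = \sqrt{-17 + o}$ ($C{\left(o \right)} = \sqrt{o - 17} = \sqrt{-17 + o}$)
$p = - 9 i$ ($p = 1 \left(-4 + 1\right) \sqrt{-17 + 8} = 1 \left(-3\right) \sqrt{-9} = - 3 \cdot 3 i = - 9 i \approx - 9.0 i$)
$13 p + \left(-306 + A{\left(18 \right)}\right) 148 = 13 \left(- 9 i\right) + \left(-306 + 18\right) 148 = - 117 i - 42624 = -42624 - 117 i$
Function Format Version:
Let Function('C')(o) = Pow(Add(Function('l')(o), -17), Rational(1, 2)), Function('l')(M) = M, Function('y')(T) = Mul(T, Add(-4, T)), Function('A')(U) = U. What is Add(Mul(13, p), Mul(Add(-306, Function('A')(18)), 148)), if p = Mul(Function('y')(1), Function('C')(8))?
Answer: Add(-42624, Mul(-117, I)) ≈ Add(-42624., Mul(-117.00, I))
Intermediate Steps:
Function('C')(o) = Pow(Add(-17, o), Rational(1, 2)) (Function('C')(o) = Pow(Add(o, -17), Rational(1, 2)) = Pow(Add(-17, o), Rational(1, 2)))
p = Mul(-9, I) (p = Mul(Mul(1, Add(-4, 1)), Pow(Add(-17, 8), Rational(1, 2))) = Mul(Mul(1, -3), Pow(-9, Rational(1, 2))) = Mul(-3, Mul(3, I)) = Mul(-9, I) ≈ Mul(-9.0000, I))
Add(Mul(13, p), Mul(Add(-306, Function('A')(18)), 148)) = Add(Mul(13, Mul(-9, I)), Mul(Add(-306, 18), 148)) = Add(Mul(-117, I), Mul(-288, 148)) = Add(Mul(-117, I), -42624) = Add(-42624, Mul(-117, I))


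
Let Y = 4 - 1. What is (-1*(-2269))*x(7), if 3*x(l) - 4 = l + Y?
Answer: 31766/3 ≈ 10589.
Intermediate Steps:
Y = 3
x(l) = 7/3 + l/3 (x(l) = 4/3 + (l + 3)/3 = 4/3 + (3 + l)/3 = 4/3 + (1 + l/3) = 7/3 + l/3)
(-1*(-2269))*x(7) = (-1*(-2269))*(7/3 + (⅓)*7) = 2269*(7/3 + 7/3) = 2269*(14/3) = 31766/3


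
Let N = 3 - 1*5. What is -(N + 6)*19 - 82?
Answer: -158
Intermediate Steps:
N = -2 (N = 3 - 5 = -2)
-(N + 6)*19 - 82 = -(-2 + 6)*19 - 82 = -1*4*19 - 82 = -4*19 - 82 = -76 - 82 = -158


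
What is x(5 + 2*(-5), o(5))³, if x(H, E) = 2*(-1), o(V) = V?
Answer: -8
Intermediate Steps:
x(H, E) = -2
x(5 + 2*(-5), o(5))³ = (-2)³ = -8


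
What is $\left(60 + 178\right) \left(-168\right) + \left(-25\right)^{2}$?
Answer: $-39359$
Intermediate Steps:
$\left(60 + 178\right) \left(-168\right) + \left(-25\right)^{2} = 238 \left(-168\right) + 625 = -39984 + 625 = -39359$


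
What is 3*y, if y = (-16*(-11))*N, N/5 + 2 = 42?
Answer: 105600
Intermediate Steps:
N = 200 (N = -10 + 5*42 = -10 + 210 = 200)
y = 35200 (y = -16*(-11)*200 = 176*200 = 35200)
3*y = 3*35200 = 105600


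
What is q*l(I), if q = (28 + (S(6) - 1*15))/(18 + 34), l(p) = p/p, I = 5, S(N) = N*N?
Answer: 49/52 ≈ 0.94231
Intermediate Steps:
S(N) = N**2
l(p) = 1
q = 49/52 (q = (28 + (6**2 - 1*15))/(18 + 34) = (28 + (36 - 15))/52 = (28 + 21)*(1/52) = 49*(1/52) = 49/52 ≈ 0.94231)
q*l(I) = (49/52)*1 = 49/52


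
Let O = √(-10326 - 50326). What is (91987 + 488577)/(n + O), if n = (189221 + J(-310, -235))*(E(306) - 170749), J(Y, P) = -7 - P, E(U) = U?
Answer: -317738307294772/17672214009144889039 - 1161128*I*√15163/1042660626539548453301 ≈ -1.798e-5 - 1.3713e-13*I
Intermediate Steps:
O = 2*I*√15163 (O = √(-60652) = 2*I*√15163 ≈ 246.28*I)
n = -32290255907 (n = (189221 + (-7 - 1*(-235)))*(306 - 170749) = (189221 + (-7 + 235))*(-170443) = (189221 + 228)*(-170443) = 189449*(-170443) = -32290255907)
(91987 + 488577)/(n + O) = (91987 + 488577)/(-32290255907 + 2*I*√15163) = 580564/(-32290255907 + 2*I*√15163)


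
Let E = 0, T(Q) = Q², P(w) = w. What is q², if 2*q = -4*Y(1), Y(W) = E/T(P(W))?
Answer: 0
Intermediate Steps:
Y(W) = 0 (Y(W) = 0/(W²) = 0/W² = 0)
q = 0 (q = (-4*0)/2 = (½)*0 = 0)
q² = 0² = 0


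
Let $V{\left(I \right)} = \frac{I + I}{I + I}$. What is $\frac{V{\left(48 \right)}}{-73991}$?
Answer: $- \frac{1}{73991} \approx -1.3515 \cdot 10^{-5}$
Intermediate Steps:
$V{\left(I \right)} = 1$ ($V{\left(I \right)} = \frac{2 I}{2 I} = 2 I \frac{1}{2 I} = 1$)
$\frac{V{\left(48 \right)}}{-73991} = 1 \frac{1}{-73991} = 1 \left(- \frac{1}{73991}\right) = - \frac{1}{73991}$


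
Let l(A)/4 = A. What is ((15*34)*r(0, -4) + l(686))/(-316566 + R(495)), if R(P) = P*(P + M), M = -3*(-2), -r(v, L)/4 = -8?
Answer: -19064/68571 ≈ -0.27802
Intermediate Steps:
r(v, L) = 32 (r(v, L) = -4*(-8) = 32)
l(A) = 4*A
M = 6
R(P) = P*(6 + P) (R(P) = P*(P + 6) = P*(6 + P))
((15*34)*r(0, -4) + l(686))/(-316566 + R(495)) = ((15*34)*32 + 4*686)/(-316566 + 495*(6 + 495)) = (510*32 + 2744)/(-316566 + 495*501) = (16320 + 2744)/(-316566 + 247995) = 19064/(-68571) = 19064*(-1/68571) = -19064/68571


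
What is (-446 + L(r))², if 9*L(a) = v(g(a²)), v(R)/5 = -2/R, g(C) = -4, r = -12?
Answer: 64368529/324 ≈ 1.9867e+5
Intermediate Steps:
v(R) = -10/R (v(R) = 5*(-2/R) = -10/R)
L(a) = 5/18 (L(a) = (-10/(-4))/9 = (-10*(-¼))/9 = (⅑)*(5/2) = 5/18)
(-446 + L(r))² = (-446 + 5/18)² = (-8023/18)² = 64368529/324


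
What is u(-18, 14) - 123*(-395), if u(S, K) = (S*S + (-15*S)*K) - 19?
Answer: 52670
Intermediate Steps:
u(S, K) = -19 + S² - 15*K*S (u(S, K) = (S² - 15*K*S) - 19 = -19 + S² - 15*K*S)
u(-18, 14) - 123*(-395) = (-19 + (-18)² - 15*14*(-18)) - 123*(-395) = (-19 + 324 + 3780) + 48585 = 4085 + 48585 = 52670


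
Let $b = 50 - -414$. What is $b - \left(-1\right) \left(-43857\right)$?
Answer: $-43393$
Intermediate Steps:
$b = 464$ ($b = 50 + 414 = 464$)
$b - \left(-1\right) \left(-43857\right) = 464 - \left(-1\right) \left(-43857\right) = 464 - 43857 = -43393$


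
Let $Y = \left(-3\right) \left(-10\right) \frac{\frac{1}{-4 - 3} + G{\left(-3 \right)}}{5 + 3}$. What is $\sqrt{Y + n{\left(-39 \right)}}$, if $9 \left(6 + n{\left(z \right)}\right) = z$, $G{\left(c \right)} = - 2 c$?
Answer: $\frac{\sqrt{20517}}{42} \approx 3.4104$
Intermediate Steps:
$n{\left(z \right)} = -6 + \frac{z}{9}$
$Y = \frac{615}{28}$ ($Y = \left(-3\right) \left(-10\right) \frac{\frac{1}{-4 - 3} - -6}{5 + 3} = 30 \frac{\frac{1}{-7} + 6}{8} = 30 \left(- \frac{1}{7} + 6\right) \frac{1}{8} = 30 \cdot \frac{41}{7} \cdot \frac{1}{8} = 30 \cdot \frac{41}{56} = \frac{615}{28} \approx 21.964$)
$\sqrt{Y + n{\left(-39 \right)}} = \sqrt{\frac{615}{28} + \left(-6 + \frac{1}{9} \left(-39\right)\right)} = \sqrt{\frac{615}{28} - \frac{31}{3}} = \sqrt{\frac{977}{84}} = \frac{\sqrt{20517}}{42}$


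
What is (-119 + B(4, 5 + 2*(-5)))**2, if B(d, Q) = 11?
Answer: 11664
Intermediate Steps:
(-119 + B(4, 5 + 2*(-5)))**2 = (-119 + 11)**2 = (-108)**2 = 11664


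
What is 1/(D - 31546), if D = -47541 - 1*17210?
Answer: -1/96297 ≈ -1.0385e-5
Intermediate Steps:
D = -64751 (D = -47541 - 17210 = -64751)
1/(D - 31546) = 1/(-64751 - 31546) = 1/(-96297) = -1/96297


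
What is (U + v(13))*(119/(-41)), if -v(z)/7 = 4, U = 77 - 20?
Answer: -3451/41 ≈ -84.171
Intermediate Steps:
U = 57
v(z) = -28 (v(z) = -7*4 = -28)
(U + v(13))*(119/(-41)) = (57 - 28)*(119/(-41)) = 29*(119*(-1/41)) = 29*(-119/41) = -3451/41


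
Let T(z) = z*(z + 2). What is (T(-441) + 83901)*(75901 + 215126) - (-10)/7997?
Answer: 645837660022510/7997 ≈ 8.0760e+10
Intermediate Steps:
T(z) = z*(2 + z)
(T(-441) + 83901)*(75901 + 215126) - (-10)/7997 = (-441*(2 - 441) + 83901)*(75901 + 215126) - (-10)/7997 = (-441*(-439) + 83901)*291027 - (-10)/7997 = (193599 + 83901)*291027 - 1*(-10/7997) = 277500*291027 + 10/7997 = 80759992500 + 10/7997 = 645837660022510/7997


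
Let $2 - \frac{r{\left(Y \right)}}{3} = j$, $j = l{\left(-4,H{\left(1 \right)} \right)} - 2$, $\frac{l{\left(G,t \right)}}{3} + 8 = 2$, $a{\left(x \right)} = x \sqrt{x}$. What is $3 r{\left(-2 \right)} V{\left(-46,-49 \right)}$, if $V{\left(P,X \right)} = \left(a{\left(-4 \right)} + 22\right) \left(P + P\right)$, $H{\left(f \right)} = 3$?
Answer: $-400752 + 145728 i \approx -4.0075 \cdot 10^{5} + 1.4573 \cdot 10^{5} i$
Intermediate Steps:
$a{\left(x \right)} = x^{\frac{3}{2}}$
$l{\left(G,t \right)} = -18$ ($l{\left(G,t \right)} = -24 + 3 \cdot 2 = -24 + 6 = -18$)
$V{\left(P,X \right)} = 2 P \left(22 - 8 i\right)$ ($V{\left(P,X \right)} = \left(\left(-4\right)^{\frac{3}{2}} + 22\right) \left(P + P\right) = \left(- 8 i + 22\right) 2 P = \left(22 - 8 i\right) 2 P = 2 P \left(22 - 8 i\right)$)
$j = -20$ ($j = -18 - 2 = -20$)
$r{\left(Y \right)} = 66$ ($r{\left(Y \right)} = 6 - -60 = 6 + 60 = 66$)
$3 r{\left(-2 \right)} V{\left(-46,-49 \right)} = 3 \cdot 66 \left(- 46 \left(44 - 16 i\right)\right) = 198 \left(-2024 + 736 i\right) = -400752 + 145728 i$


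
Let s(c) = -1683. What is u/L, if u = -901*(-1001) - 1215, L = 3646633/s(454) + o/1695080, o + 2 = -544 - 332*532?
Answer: -256949471027304/618163284275 ≈ -415.67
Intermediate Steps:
o = -177170 (o = -2 + (-544 - 332*532) = -2 + (-544 - 176624) = -2 - 177168 = -177170)
L = -618163284275/285281964 (L = 3646633/(-1683) - 177170/1695080 = 3646633*(-1/1683) - 177170*1/1695080 = -3646633/1683 - 17717/169508 = -618163284275/285281964 ≈ -2166.9)
u = 900686 (u = 901901 - 1215 = 900686)
u/L = 900686/(-618163284275/285281964) = 900686*(-285281964/618163284275) = -256949471027304/618163284275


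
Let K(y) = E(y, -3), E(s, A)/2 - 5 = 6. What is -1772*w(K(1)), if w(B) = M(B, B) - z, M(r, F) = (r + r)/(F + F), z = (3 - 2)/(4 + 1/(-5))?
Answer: -24808/19 ≈ -1305.7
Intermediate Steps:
E(s, A) = 22 (E(s, A) = 10 + 2*6 = 10 + 12 = 22)
K(y) = 22
z = 5/19 (z = 1/(4 - 1/5) = 1/(19/5) = 1*(5/19) = 5/19 ≈ 0.26316)
M(r, F) = r/F (M(r, F) = (2*r)/((2*F)) = (2*r)*(1/(2*F)) = r/F)
w(B) = 14/19 (w(B) = B/B - 1*5/19 = 1 - 5/19 = 14/19)
-1772*w(K(1)) = -1772*14/19 = -24808/19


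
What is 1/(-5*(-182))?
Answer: 1/910 ≈ 0.0010989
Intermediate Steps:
1/(-5*(-182)) = 1/910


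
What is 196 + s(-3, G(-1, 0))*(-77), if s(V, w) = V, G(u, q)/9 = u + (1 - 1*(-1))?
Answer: 427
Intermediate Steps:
G(u, q) = 18 + 9*u (G(u, q) = 9*(u + (1 - 1*(-1))) = 9*(u + (1 + 1)) = 9*(u + 2) = 9*(2 + u) = 18 + 9*u)
196 + s(-3, G(-1, 0))*(-77) = 196 - 3*(-77) = 196 + 231 = 427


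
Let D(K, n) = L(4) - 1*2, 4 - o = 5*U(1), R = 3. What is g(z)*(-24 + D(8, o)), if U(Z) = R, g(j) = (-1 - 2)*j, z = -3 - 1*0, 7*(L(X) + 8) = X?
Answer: -2106/7 ≈ -300.86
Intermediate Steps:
L(X) = -8 + X/7
z = -3 (z = -3 + 0 = -3)
g(j) = -3*j
U(Z) = 3
o = -11 (o = 4 - 5*3 = 4 - 1*15 = 4 - 15 = -11)
D(K, n) = -66/7 (D(K, n) = (-8 + (⅐)*4) - 1*2 = (-8 + 4/7) - 2 = -52/7 - 2 = -66/7)
g(z)*(-24 + D(8, o)) = (-3*(-3))*(-24 - 66/7) = 9*(-234/7) = -2106/7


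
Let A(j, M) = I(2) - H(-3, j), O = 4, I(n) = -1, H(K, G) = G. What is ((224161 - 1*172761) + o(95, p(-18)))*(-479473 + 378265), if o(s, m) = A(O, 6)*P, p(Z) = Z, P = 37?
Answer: -5183367720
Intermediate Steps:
A(j, M) = -1 - j
o(s, m) = -185 (o(s, m) = (-1 - 1*4)*37 = (-1 - 4)*37 = -5*37 = -185)
((224161 - 1*172761) + o(95, p(-18)))*(-479473 + 378265) = ((224161 - 1*172761) - 185)*(-479473 + 378265) = ((224161 - 172761) - 185)*(-101208) = (51400 - 185)*(-101208) = 51215*(-101208) = -5183367720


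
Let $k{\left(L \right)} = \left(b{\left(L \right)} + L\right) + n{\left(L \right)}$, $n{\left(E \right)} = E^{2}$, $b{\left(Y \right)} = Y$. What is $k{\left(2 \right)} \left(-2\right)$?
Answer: $-16$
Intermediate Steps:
$k{\left(L \right)} = L^{2} + 2 L$ ($k{\left(L \right)} = \left(L + L\right) + L^{2} = 2 L + L^{2} = L^{2} + 2 L$)
$k{\left(2 \right)} \left(-2\right) = 2 \left(2 + 2\right) \left(-2\right) = 2 \cdot 4 \left(-2\right) = 8 \left(-2\right) = -16$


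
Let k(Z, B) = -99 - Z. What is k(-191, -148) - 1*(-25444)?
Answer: 25536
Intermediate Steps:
k(-191, -148) - 1*(-25444) = (-99 - 1*(-191)) - 1*(-25444) = (-99 + 191) + 25444 = 92 + 25444 = 25536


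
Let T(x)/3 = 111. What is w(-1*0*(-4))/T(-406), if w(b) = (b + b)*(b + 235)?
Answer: 0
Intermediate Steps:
T(x) = 333 (T(x) = 3*111 = 333)
w(b) = 2*b*(235 + b) (w(b) = (2*b)*(235 + b) = 2*b*(235 + b))
w(-1*0*(-4))/T(-406) = (2*(-1*0*(-4))*(235 - 1*0*(-4)))/333 = (2*(0*(-4))*(235 + 0*(-4)))*(1/333) = (2*0*(235 + 0))*(1/333) = (2*0*235)*(1/333) = 0*(1/333) = 0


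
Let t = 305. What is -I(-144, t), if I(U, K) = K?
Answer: -305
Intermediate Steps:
-I(-144, t) = -1*305 = -305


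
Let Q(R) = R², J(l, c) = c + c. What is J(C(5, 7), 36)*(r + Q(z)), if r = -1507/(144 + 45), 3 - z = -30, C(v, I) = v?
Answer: 1634512/21 ≈ 77834.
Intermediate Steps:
J(l, c) = 2*c
z = 33 (z = 3 - 1*(-30) = 3 + 30 = 33)
r = -1507/189 ≈ -7.9735
J(C(5, 7), 36)*(r + Q(z)) = (2*36)*(-1507/189 + 33²) = 72*(-1507/189 + 1089) = 72*(204314/189) = 1634512/21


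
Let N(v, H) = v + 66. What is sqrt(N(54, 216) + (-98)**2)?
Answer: 2*sqrt(2431) ≈ 98.610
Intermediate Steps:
N(v, H) = 66 + v
sqrt(N(54, 216) + (-98)**2) = sqrt((66 + 54) + (-98)**2) = sqrt(120 + 9604) = sqrt(9724) = 2*sqrt(2431)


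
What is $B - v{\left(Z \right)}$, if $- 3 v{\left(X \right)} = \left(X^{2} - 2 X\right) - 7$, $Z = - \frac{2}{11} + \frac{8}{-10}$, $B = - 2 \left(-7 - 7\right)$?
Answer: $\frac{241781}{9075} \approx 26.643$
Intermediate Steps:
$B = 28$ ($B = \left(-2\right) \left(-14\right) = 28$)
$Z = - \frac{54}{55}$ ($Z = \left(-2\right) \frac{1}{11} + 8 \left(- \frac{1}{10}\right) = - \frac{2}{11} - \frac{4}{5} = - \frac{54}{55} \approx -0.98182$)
$v{\left(X \right)} = \frac{7}{3} - \frac{X^{2}}{3} + \frac{2 X}{3}$ ($v{\left(X \right)} = - \frac{\left(X^{2} - 2 X\right) - 7}{3} = - \frac{-7 + X^{2} - 2 X}{3} = \frac{7}{3} - \frac{X^{2}}{3} + \frac{2 X}{3}$)
$B - v{\left(Z \right)} = 28 - \left(\frac{7}{3} - \frac{\left(- \frac{54}{55}\right)^{2}}{3} + \frac{2}{3} \left(- \frac{54}{55}\right)\right) = 28 - \left(\frac{7}{3} - \frac{972}{3025} - \frac{36}{55}\right) = 28 - \frac{12319}{9075} = \frac{241781}{9075}$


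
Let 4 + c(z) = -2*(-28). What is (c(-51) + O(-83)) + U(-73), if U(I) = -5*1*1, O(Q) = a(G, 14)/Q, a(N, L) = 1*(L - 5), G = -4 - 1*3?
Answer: 3892/83 ≈ 46.892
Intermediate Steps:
G = -7 (G = -4 - 3 = -7)
a(N, L) = -5 + L (a(N, L) = 1*(-5 + L) = -5 + L)
O(Q) = 9/Q (O(Q) = (-5 + 14)/Q = 9/Q)
c(z) = 52 (c(z) = -4 - 2*(-28) = -4 + 56 = 52)
U(I) = -5 (U(I) = -5*1 = -5)
(c(-51) + O(-83)) + U(-73) = (52 + 9/(-83)) - 5 = (52 + 9*(-1/83)) - 5 = (52 - 9/83) - 5 = 4307/83 - 5 = 3892/83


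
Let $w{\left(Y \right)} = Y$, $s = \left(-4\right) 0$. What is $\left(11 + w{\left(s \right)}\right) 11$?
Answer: $121$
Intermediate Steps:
$s = 0$
$\left(11 + w{\left(s \right)}\right) 11 = \left(11 + 0\right) 11 = 11 \cdot 11 = 121$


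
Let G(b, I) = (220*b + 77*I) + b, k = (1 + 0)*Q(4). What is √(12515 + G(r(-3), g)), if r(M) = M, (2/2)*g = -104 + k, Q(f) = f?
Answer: 2*√1038 ≈ 64.436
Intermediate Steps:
k = 4 (k = (1 + 0)*4 = 1*4 = 4)
g = -100 (g = -104 + 4 = -100)
G(b, I) = 77*I + 221*b (G(b, I) = (77*I + 220*b) + b = 77*I + 221*b)
√(12515 + G(r(-3), g)) = √(12515 + (77*(-100) + 221*(-3))) = √(12515 + (-7700 - 663)) = √(12515 - 8363) = √4152 = 2*√1038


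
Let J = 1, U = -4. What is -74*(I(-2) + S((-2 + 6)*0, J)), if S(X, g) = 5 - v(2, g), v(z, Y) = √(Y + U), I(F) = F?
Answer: -222 + 74*I*√3 ≈ -222.0 + 128.17*I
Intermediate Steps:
v(z, Y) = √(-4 + Y) (v(z, Y) = √(Y - 4) = √(-4 + Y))
S(X, g) = 5 - √(-4 + g)
-74*(I(-2) + S((-2 + 6)*0, J)) = -74*(-2 + (5 - √(-4 + 1))) = -74*(-2 + (5 - √(-3))) = -74*(-2 + (5 - I*√3)) = -74*(3 - I*√3) = -222 + 74*I*√3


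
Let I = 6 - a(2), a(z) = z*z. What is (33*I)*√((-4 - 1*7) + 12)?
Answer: 66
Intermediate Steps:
a(z) = z²
I = 2 (I = 6 - 1*2² = 6 - 1*4 = 6 - 4 = 2)
(33*I)*√((-4 - 1*7) + 12) = (33*2)*√((-4 - 1*7) + 12) = 66*√((-4 - 7) + 12) = 66*√(-11 + 12) = 66*√1 = 66*1 = 66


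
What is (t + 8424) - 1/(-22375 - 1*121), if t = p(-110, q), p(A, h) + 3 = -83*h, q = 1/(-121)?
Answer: 22923964025/2722016 ≈ 8421.7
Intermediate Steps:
q = -1/121 ≈ -0.0082645
p(A, h) = -3 - 83*h
t = -280/121 (t = -3 - 83*(-1/121) = -3 + 83/121 = -280/121 ≈ -2.3140)
(t + 8424) - 1/(-22375 - 1*121) = (-280/121 + 8424) - 1/(-22375 - 1*121) = 1019024/121 - 1/(-22375 - 121) = 1019024/121 - 1/(-22496) = 1019024/121 - 1*(-1/22496) = 1019024/121 + 1/22496 = 22923964025/2722016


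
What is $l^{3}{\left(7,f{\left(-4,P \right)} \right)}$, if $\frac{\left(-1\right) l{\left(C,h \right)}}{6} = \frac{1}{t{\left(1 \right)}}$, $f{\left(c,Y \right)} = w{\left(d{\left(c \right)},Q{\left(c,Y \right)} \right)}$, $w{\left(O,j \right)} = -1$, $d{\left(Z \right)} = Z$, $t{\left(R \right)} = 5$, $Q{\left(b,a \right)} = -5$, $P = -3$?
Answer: $- \frac{216}{125} \approx -1.728$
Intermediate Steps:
$f{\left(c,Y \right)} = -1$
$l{\left(C,h \right)} = - \frac{6}{5}$
$l^{3}{\left(7,f{\left(-4,P \right)} \right)} = \left(- \frac{6}{5}\right)^{3} = - \frac{216}{125}$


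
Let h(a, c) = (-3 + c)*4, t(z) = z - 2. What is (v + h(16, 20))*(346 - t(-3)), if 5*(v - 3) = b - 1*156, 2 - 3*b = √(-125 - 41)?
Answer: 70083/5 - 117*I*√166/5 ≈ 14017.0 - 301.49*I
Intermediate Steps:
b = ⅔ - I*√166/3 (b = ⅔ - √(-125 - 41)/3 = ⅔ - I*√166/3 ≈ 0.66667 - 4.2947*I)
t(z) = -2 + z
v = -421/15 - I*√166/15 (v = 3 + ((⅔ - I*√166/3) - 1*156)/5 = 3 + ((⅔ - I*√166/3) - 156)/5 = 3 + (-466/3 - I*√166/3)/5 = 3 + (-466/15 - I*√166/15) = -421/15 - I*√166/15 ≈ -28.067 - 0.85894*I)
h(a, c) = -12 + 4*c
(v + h(16, 20))*(346 - t(-3)) = ((-421/15 - I*√166/15) + (-12 + 4*20))*(346 - (-2 - 3)) = ((-421/15 - I*√166/15) + (-12 + 80))*(346 - 1*(-5)) = ((-421/15 - I*√166/15) + 68)*(346 + 5) = (599/15 - I*√166/15)*351 = 70083/5 - 117*I*√166/5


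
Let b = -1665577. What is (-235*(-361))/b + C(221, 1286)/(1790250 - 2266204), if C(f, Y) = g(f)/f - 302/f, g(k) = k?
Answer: -8923305315653/175195105836218 ≈ -0.050934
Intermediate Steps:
C(f, Y) = 1 - 302/f (C(f, Y) = f/f - 302/f = 1 - 302/f)
(-235*(-361))/b + C(221, 1286)/(1790250 - 2266204) = -235*(-361)/(-1665577) + ((-302 + 221)/221)/(1790250 - 2266204) = 84835*(-1/1665577) + ((1/221)*(-81))/(-475954) = -84835/1665577 - 81/221*(-1/475954) = -84835/1665577 + 81/105185834 = -8923305315653/175195105836218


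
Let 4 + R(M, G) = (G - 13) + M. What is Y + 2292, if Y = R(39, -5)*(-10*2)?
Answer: 1952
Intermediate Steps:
R(M, G) = -17 + G + M (R(M, G) = -4 + ((G - 13) + M) = -4 + ((-13 + G) + M) = -4 + (-13 + G + M) = -17 + G + M)
Y = -340 (Y = (-17 - 5 + 39)*(-10*2) = 17*(-20) = -340)
Y + 2292 = -340 + 2292 = 1952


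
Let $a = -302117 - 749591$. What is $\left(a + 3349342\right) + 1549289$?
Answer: $3846923$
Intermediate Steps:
$a = -1051708$
$\left(a + 3349342\right) + 1549289 = \left(-1051708 + 3349342\right) + 1549289 = 2297634 + 1549289 = 3846923$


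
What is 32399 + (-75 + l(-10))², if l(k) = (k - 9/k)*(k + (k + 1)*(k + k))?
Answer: 2663283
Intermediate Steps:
l(k) = (k - 9/k)*(k + 2*k*(1 + k)) (l(k) = (k - 9/k)*(k + (1 + k)*(2*k)) = (k - 9/k)*(k + 2*k*(1 + k)))
32399 + (-75 + l(-10))² = 32399 + (-75 + (-27 - 18*(-10) + 2*(-10)³ + 3*(-10)²))² = 32399 + (-75 + (-27 + 180 + 2*(-1000) + 3*100))² = 32399 + (-75 + (-27 + 180 - 2000 + 300))² = 32399 + (-75 - 1547)² = 32399 + (-1622)² = 32399 + 2630884 = 2663283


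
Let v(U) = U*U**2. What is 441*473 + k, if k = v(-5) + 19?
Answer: 208487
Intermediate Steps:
v(U) = U**3
k = -106 (k = (-5)**3 + 19 = -125 + 19 = -106)
441*473 + k = 441*473 - 106 = 208593 - 106 = 208487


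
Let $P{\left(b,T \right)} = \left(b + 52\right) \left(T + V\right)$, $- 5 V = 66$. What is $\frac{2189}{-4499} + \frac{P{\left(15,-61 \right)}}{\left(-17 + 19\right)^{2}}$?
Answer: $- \frac{10170493}{8180} \approx -1243.3$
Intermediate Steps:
$V = - \frac{66}{5}$ ($V = \left(- \frac{1}{5}\right) 66 = - \frac{66}{5} \approx -13.2$)
$P{\left(b,T \right)} = \left(52 + b\right) \left(- \frac{66}{5} + T\right)$ ($P{\left(b,T \right)} = \left(b + 52\right) \left(T - \frac{66}{5}\right) = \left(52 + b\right) \left(- \frac{66}{5} + T\right)$)
$\frac{2189}{-4499} + \frac{P{\left(15,-61 \right)}}{\left(-17 + 19\right)^{2}} = \frac{2189}{-4499} + \frac{- \frac{3432}{5} + 52 \left(-61\right) - 198 - 915}{\left(-17 + 19\right)^{2}} = 2189 \left(- \frac{1}{4499}\right) + \frac{- \frac{3432}{5} - 3172 - 198 - 915}{2^{2}} = - \frac{199}{409} - \frac{24857}{5 \cdot 4} = - \frac{199}{409} - \frac{24857}{20} = - \frac{10170493}{8180}$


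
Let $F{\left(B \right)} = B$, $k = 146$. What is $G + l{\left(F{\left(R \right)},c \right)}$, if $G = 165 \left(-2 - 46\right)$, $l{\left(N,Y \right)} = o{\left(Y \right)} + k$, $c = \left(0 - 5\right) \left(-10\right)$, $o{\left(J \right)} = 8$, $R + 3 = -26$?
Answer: $-7766$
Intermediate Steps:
$R = -29$ ($R = -3 - 26 = -29$)
$c = 50$ ($c = \left(-5\right) \left(-10\right) = 50$)
$l{\left(N,Y \right)} = 154$ ($l{\left(N,Y \right)} = 8 + 146 = 154$)
$G = -7920$ ($G = 165 \left(-48\right) = -7920$)
$G + l{\left(F{\left(R \right)},c \right)} = -7920 + 154 = -7766$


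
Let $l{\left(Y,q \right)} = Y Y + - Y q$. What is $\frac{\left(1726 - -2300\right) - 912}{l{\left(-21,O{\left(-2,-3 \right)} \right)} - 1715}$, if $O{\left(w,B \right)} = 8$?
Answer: $- \frac{1557}{553} \approx -2.8156$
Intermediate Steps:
$l{\left(Y,q \right)} = Y^{2} - Y q$
$\frac{\left(1726 - -2300\right) - 912}{l{\left(-21,O{\left(-2,-3 \right)} \right)} - 1715} = \frac{\left(1726 - -2300\right) - 912}{- 21 \left(-21 - 8\right) - 1715} = \frac{\left(1726 + 2300\right) - 912}{- 21 \left(-21 - 8\right) - 1715} = \frac{4026 - 912}{\left(-21\right) \left(-29\right) - 1715} = \frac{3114}{609 - 1715} = \frac{3114}{-1106} = 3114 \left(- \frac{1}{1106}\right) = - \frac{1557}{553}$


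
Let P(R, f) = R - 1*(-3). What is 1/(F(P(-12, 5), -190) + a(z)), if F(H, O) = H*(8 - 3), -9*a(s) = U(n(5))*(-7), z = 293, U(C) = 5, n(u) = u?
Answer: -9/370 ≈ -0.024324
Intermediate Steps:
P(R, f) = 3 + R (P(R, f) = R + 3 = 3 + R)
a(s) = 35/9 (a(s) = -5*(-7)/9 = -⅑*(-35) = 35/9)
F(H, O) = 5*H (F(H, O) = H*5 = 5*H)
1/(F(P(-12, 5), -190) + a(z)) = 1/(5*(3 - 12) + 35/9) = 1/(5*(-9) + 35/9) = 1/(-45 + 35/9) = 1/(-370/9) = -9/370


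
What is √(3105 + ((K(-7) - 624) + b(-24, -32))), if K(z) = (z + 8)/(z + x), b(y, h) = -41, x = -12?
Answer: 3*√97869/19 ≈ 49.396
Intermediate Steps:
K(z) = (8 + z)/(-12 + z) (K(z) = (z + 8)/(z - 12) = (8 + z)/(-12 + z))
√(3105 + ((K(-7) - 624) + b(-24, -32))) = √(3105 + (((8 - 7)/(-12 - 7) - 624) - 41)) = √(3105 + ((1/(-19) - 624) - 41)) = √(3105 + ((-1/19*1 - 624) - 41)) = √(3105 + ((-1/19 - 624) - 41)) = √(3105 + (-11857/19 - 41)) = √(3105 - 12636/19) = √(46359/19) = 3*√97869/19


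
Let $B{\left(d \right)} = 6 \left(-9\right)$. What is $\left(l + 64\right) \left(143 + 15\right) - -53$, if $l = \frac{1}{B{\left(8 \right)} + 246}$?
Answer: $\frac{975919}{96} \approx 10166.0$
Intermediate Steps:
$B{\left(d \right)} = -54$
$l = \frac{1}{192}$ ($l = \frac{1}{-54 + 246} = \frac{1}{192} \approx 0.0052083$)
$\left(l + 64\right) \left(143 + 15\right) - -53 = \left(\frac{1}{192} + 64\right) \left(143 + 15\right) - -53 = \frac{12289}{192} \cdot 158 + 53 = \frac{970831}{96} + 53 = \frac{975919}{96}$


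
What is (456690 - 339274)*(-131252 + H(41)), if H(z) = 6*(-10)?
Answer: -15418129792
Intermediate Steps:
H(z) = -60
(456690 - 339274)*(-131252 + H(41)) = (456690 - 339274)*(-131252 - 60) = 117416*(-131312) = -15418129792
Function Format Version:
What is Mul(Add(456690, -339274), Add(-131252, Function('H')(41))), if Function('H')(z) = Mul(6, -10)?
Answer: -15418129792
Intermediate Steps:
Function('H')(z) = -60
Mul(Add(456690, -339274), Add(-131252, Function('H')(41))) = Mul(Add(456690, -339274), Add(-131252, -60)) = Mul(117416, -131312) = -15418129792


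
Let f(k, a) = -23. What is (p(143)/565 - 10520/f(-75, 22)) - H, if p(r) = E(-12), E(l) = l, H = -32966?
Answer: 434336694/12995 ≈ 33423.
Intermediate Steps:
p(r) = -12
(p(143)/565 - 10520/f(-75, 22)) - H = (-12/565 - 10520/(-23)) - 1*(-32966) = (-12*1/565 - 10520*(-1/23)) + 32966 = (-12/565 + 10520/23) + 32966 = 5943524/12995 + 32966 = 434336694/12995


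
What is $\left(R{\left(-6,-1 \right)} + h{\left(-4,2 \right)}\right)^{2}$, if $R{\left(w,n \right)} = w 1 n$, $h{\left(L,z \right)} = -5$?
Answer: $1$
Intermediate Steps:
$R{\left(w,n \right)} = n w$ ($R{\left(w,n \right)} = w n = n w$)
$\left(R{\left(-6,-1 \right)} + h{\left(-4,2 \right)}\right)^{2} = \left(\left(-1\right) \left(-6\right) - 5\right)^{2} = \left(6 - 5\right)^{2} = 1^{2} = 1$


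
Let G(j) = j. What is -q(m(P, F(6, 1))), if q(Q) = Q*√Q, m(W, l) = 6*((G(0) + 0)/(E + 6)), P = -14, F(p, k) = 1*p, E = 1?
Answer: 0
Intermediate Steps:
F(p, k) = p
m(W, l) = 0 (m(W, l) = 6*((0 + 0)/(1 + 6)) = 6*(0/7) = 6*(0*(⅐)) = 6*0 = 0)
q(Q) = Q^(3/2)
-q(m(P, F(6, 1))) = -0^(3/2) = -1*0 = 0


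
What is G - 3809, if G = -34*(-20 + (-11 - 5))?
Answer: -2585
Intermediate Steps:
G = 1224 (G = -34*(-20 - 16) = -34*(-36) = 1224)
G - 3809 = 1224 - 3809 = -2585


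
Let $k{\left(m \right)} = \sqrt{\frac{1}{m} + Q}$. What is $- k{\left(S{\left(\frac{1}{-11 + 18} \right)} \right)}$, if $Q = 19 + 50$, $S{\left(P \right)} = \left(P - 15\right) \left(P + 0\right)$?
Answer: $- \frac{\sqrt{185302}}{52} \approx -8.2782$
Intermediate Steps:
$S{\left(P \right)} = P \left(-15 + P\right)$ ($S{\left(P \right)} = \left(-15 + P\right) P = P \left(-15 + P\right)$)
$Q = 69$
$k{\left(m \right)} = \sqrt{69 + \frac{1}{m}}$ ($k{\left(m \right)} = \sqrt{\frac{1}{m} + 69} = \sqrt{69 + \frac{1}{m}}$)
$- k{\left(S{\left(\frac{1}{-11 + 18} \right)} \right)} = - \sqrt{69 + \frac{1}{\frac{1}{-11 + 18} \left(-15 + \frac{1}{-11 + 18}\right)}} = - \sqrt{69 + \frac{1}{\frac{1}{7} \left(-15 + \frac{1}{7}\right)}} = - \sqrt{69 + \frac{1}{\frac{1}{7} \left(- \frac{104}{7}\right)}} = - \sqrt{69 + \frac{1}{- \frac{104}{49}}} = - \sqrt{69 - \frac{49}{104}} = - \sqrt{\frac{7127}{104}} = - \frac{\sqrt{185302}}{52}$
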